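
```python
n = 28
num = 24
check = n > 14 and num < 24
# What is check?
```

Trace (tracking check):
n = 28  # -> n = 28
num = 24  # -> num = 24
check = n > 14 and num < 24  # -> check = False

Answer: False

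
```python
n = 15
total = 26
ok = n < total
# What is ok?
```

Answer: True

Derivation:
Trace (tracking ok):
n = 15  # -> n = 15
total = 26  # -> total = 26
ok = n < total  # -> ok = True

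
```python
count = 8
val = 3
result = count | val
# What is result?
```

Answer: 11

Derivation:
Trace (tracking result):
count = 8  # -> count = 8
val = 3  # -> val = 3
result = count | val  # -> result = 11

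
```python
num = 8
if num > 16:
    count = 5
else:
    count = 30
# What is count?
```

Trace (tracking count):
num = 8  # -> num = 8
if num > 16:  # condition is False
else:
    count = 30  # -> count = 30

Answer: 30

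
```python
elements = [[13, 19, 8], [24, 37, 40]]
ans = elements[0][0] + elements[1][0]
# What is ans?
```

Trace (tracking ans):
elements = [[13, 19, 8], [24, 37, 40]]  # -> elements = [[13, 19, 8], [24, 37, 40]]
ans = elements[0][0] + elements[1][0]  # -> ans = 37

Answer: 37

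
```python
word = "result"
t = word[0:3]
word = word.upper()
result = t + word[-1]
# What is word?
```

Answer: 'RESULT'

Derivation:
Trace (tracking word):
word = 'result'  # -> word = 'result'
t = word[0:3]  # -> t = 'res'
word = word.upper()  # -> word = 'RESULT'
result = t + word[-1]  # -> result = 'resT'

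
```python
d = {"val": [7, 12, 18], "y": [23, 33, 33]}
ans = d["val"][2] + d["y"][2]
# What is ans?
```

Answer: 51

Derivation:
Trace (tracking ans):
d = {'val': [7, 12, 18], 'y': [23, 33, 33]}  # -> d = {'val': [7, 12, 18], 'y': [23, 33, 33]}
ans = d['val'][2] + d['y'][2]  # -> ans = 51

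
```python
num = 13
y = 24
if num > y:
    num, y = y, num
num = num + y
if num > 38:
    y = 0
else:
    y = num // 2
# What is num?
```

Trace (tracking num):
num = 13  # -> num = 13
y = 24  # -> y = 24
if num > y:  # condition is False
num = num + y  # -> num = 37
if num > 38:  # condition is False
else:
    y = num // 2  # -> y = 18

Answer: 37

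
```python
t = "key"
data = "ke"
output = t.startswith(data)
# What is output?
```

Trace (tracking output):
t = 'key'  # -> t = 'key'
data = 'ke'  # -> data = 'ke'
output = t.startswith(data)  # -> output = True

Answer: True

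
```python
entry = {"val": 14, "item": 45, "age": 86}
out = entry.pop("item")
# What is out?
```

Answer: 45

Derivation:
Trace (tracking out):
entry = {'val': 14, 'item': 45, 'age': 86}  # -> entry = {'val': 14, 'item': 45, 'age': 86}
out = entry.pop('item')  # -> out = 45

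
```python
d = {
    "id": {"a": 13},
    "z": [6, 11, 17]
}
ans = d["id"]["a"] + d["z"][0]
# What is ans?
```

Answer: 19

Derivation:
Trace (tracking ans):
d = {'id': {'a': 13}, 'z': [6, 11, 17]}  # -> d = {'id': {'a': 13}, 'z': [6, 11, 17]}
ans = d['id']['a'] + d['z'][0]  # -> ans = 19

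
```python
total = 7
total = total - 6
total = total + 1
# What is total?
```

Answer: 2

Derivation:
Trace (tracking total):
total = 7  # -> total = 7
total = total - 6  # -> total = 1
total = total + 1  # -> total = 2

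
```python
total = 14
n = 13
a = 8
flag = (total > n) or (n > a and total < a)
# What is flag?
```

Answer: True

Derivation:
Trace (tracking flag):
total = 14  # -> total = 14
n = 13  # -> n = 13
a = 8  # -> a = 8
flag = total > n or (n > a and total < a)  # -> flag = True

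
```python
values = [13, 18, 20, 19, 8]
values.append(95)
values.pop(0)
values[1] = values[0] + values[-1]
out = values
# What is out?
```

Trace (tracking out):
values = [13, 18, 20, 19, 8]  # -> values = [13, 18, 20, 19, 8]
values.append(95)  # -> values = [13, 18, 20, 19, 8, 95]
values.pop(0)  # -> values = [18, 20, 19, 8, 95]
values[1] = values[0] + values[-1]  # -> values = [18, 113, 19, 8, 95]
out = values  # -> out = [18, 113, 19, 8, 95]

Answer: [18, 113, 19, 8, 95]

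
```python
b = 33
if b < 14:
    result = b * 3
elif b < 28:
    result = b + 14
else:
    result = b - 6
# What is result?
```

Trace (tracking result):
b = 33  # -> b = 33
if b < 14:  # condition is False
elif b < 28:  # condition is False
else:
    result = b - 6  # -> result = 27

Answer: 27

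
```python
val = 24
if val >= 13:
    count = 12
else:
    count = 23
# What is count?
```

Trace (tracking count):
val = 24  # -> val = 24
if val >= 13:  # condition is True
    count = 12  # -> count = 12

Answer: 12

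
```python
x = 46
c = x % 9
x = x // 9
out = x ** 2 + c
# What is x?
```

Answer: 5

Derivation:
Trace (tracking x):
x = 46  # -> x = 46
c = x % 9  # -> c = 1
x = x // 9  # -> x = 5
out = x ** 2 + c  # -> out = 26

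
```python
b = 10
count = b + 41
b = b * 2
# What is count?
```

Trace (tracking count):
b = 10  # -> b = 10
count = b + 41  # -> count = 51
b = b * 2  # -> b = 20

Answer: 51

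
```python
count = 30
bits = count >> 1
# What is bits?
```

Trace (tracking bits):
count = 30  # -> count = 30
bits = count >> 1  # -> bits = 15

Answer: 15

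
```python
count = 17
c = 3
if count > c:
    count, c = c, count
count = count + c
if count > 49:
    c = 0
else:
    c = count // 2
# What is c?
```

Trace (tracking c):
count = 17  # -> count = 17
c = 3  # -> c = 3
if count > c:  # condition is True
    count, c = (c, count)  # -> count = 3, c = 17
count = count + c  # -> count = 20
if count > 49:  # condition is False
else:
    c = count // 2  # -> c = 10

Answer: 10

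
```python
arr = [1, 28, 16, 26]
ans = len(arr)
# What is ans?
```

Answer: 4

Derivation:
Trace (tracking ans):
arr = [1, 28, 16, 26]  # -> arr = [1, 28, 16, 26]
ans = len(arr)  # -> ans = 4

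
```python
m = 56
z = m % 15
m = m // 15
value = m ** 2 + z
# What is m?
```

Trace (tracking m):
m = 56  # -> m = 56
z = m % 15  # -> z = 11
m = m // 15  # -> m = 3
value = m ** 2 + z  # -> value = 20

Answer: 3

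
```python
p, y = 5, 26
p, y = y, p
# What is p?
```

Trace (tracking p):
p, y = (5, 26)  # -> p = 5, y = 26
p, y = (y, p)  # -> p = 26, y = 5

Answer: 26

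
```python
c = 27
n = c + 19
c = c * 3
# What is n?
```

Answer: 46

Derivation:
Trace (tracking n):
c = 27  # -> c = 27
n = c + 19  # -> n = 46
c = c * 3  # -> c = 81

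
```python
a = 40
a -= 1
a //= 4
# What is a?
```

Trace (tracking a):
a = 40  # -> a = 40
a -= 1  # -> a = 39
a //= 4  # -> a = 9

Answer: 9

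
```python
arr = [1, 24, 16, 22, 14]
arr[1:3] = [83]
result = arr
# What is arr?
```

Answer: [1, 83, 22, 14]

Derivation:
Trace (tracking arr):
arr = [1, 24, 16, 22, 14]  # -> arr = [1, 24, 16, 22, 14]
arr[1:3] = [83]  # -> arr = [1, 83, 22, 14]
result = arr  # -> result = [1, 83, 22, 14]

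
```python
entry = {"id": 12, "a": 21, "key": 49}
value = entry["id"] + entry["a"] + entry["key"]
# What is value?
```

Trace (tracking value):
entry = {'id': 12, 'a': 21, 'key': 49}  # -> entry = {'id': 12, 'a': 21, 'key': 49}
value = entry['id'] + entry['a'] + entry['key']  # -> value = 82

Answer: 82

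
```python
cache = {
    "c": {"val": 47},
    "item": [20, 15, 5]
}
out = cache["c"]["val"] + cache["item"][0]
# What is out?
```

Answer: 67

Derivation:
Trace (tracking out):
cache = {'c': {'val': 47}, 'item': [20, 15, 5]}  # -> cache = {'c': {'val': 47}, 'item': [20, 15, 5]}
out = cache['c']['val'] + cache['item'][0]  # -> out = 67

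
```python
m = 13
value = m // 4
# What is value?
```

Trace (tracking value):
m = 13  # -> m = 13
value = m // 4  # -> value = 3

Answer: 3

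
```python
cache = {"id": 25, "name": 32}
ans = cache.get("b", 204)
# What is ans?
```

Answer: 204

Derivation:
Trace (tracking ans):
cache = {'id': 25, 'name': 32}  # -> cache = {'id': 25, 'name': 32}
ans = cache.get('b', 204)  # -> ans = 204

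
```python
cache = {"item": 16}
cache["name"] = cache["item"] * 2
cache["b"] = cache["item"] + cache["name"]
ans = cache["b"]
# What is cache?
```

Answer: {'item': 16, 'name': 32, 'b': 48}

Derivation:
Trace (tracking cache):
cache = {'item': 16}  # -> cache = {'item': 16}
cache['name'] = cache['item'] * 2  # -> cache = {'item': 16, 'name': 32}
cache['b'] = cache['item'] + cache['name']  # -> cache = {'item': 16, 'name': 32, 'b': 48}
ans = cache['b']  # -> ans = 48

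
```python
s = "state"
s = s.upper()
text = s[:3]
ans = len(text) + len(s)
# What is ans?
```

Answer: 8

Derivation:
Trace (tracking ans):
s = 'state'  # -> s = 'state'
s = s.upper()  # -> s = 'STATE'
text = s[:3]  # -> text = 'STA'
ans = len(text) + len(s)  # -> ans = 8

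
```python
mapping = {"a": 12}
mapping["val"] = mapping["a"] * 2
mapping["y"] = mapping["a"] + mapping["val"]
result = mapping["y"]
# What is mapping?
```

Trace (tracking mapping):
mapping = {'a': 12}  # -> mapping = {'a': 12}
mapping['val'] = mapping['a'] * 2  # -> mapping = {'a': 12, 'val': 24}
mapping['y'] = mapping['a'] + mapping['val']  # -> mapping = {'a': 12, 'val': 24, 'y': 36}
result = mapping['y']  # -> result = 36

Answer: {'a': 12, 'val': 24, 'y': 36}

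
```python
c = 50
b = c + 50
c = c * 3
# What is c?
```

Answer: 150

Derivation:
Trace (tracking c):
c = 50  # -> c = 50
b = c + 50  # -> b = 100
c = c * 3  # -> c = 150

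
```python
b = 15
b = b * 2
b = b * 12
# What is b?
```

Answer: 360

Derivation:
Trace (tracking b):
b = 15  # -> b = 15
b = b * 2  # -> b = 30
b = b * 12  # -> b = 360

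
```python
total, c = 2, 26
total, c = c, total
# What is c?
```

Answer: 2

Derivation:
Trace (tracking c):
total, c = (2, 26)  # -> total = 2, c = 26
total, c = (c, total)  # -> total = 26, c = 2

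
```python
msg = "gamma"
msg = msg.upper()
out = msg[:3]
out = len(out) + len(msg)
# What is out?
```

Trace (tracking out):
msg = 'gamma'  # -> msg = 'gamma'
msg = msg.upper()  # -> msg = 'GAMMA'
out = msg[:3]  # -> out = 'GAM'
out = len(out) + len(msg)  # -> out = 8

Answer: 8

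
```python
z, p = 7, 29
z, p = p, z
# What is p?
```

Trace (tracking p):
z, p = (7, 29)  # -> z = 7, p = 29
z, p = (p, z)  # -> z = 29, p = 7

Answer: 7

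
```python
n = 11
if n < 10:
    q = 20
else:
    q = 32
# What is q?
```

Answer: 32

Derivation:
Trace (tracking q):
n = 11  # -> n = 11
if n < 10:  # condition is False
else:
    q = 32  # -> q = 32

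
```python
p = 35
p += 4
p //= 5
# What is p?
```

Answer: 7

Derivation:
Trace (tracking p):
p = 35  # -> p = 35
p += 4  # -> p = 39
p //= 5  # -> p = 7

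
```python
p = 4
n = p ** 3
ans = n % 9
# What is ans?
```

Answer: 1

Derivation:
Trace (tracking ans):
p = 4  # -> p = 4
n = p ** 3  # -> n = 64
ans = n % 9  # -> ans = 1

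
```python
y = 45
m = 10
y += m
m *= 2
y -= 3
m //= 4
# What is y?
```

Answer: 52

Derivation:
Trace (tracking y):
y = 45  # -> y = 45
m = 10  # -> m = 10
y += m  # -> y = 55
m *= 2  # -> m = 20
y -= 3  # -> y = 52
m //= 4  # -> m = 5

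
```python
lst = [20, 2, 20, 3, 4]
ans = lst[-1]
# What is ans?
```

Answer: 4

Derivation:
Trace (tracking ans):
lst = [20, 2, 20, 3, 4]  # -> lst = [20, 2, 20, 3, 4]
ans = lst[-1]  # -> ans = 4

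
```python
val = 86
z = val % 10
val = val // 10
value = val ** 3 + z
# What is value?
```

Trace (tracking value):
val = 86  # -> val = 86
z = val % 10  # -> z = 6
val = val // 10  # -> val = 8
value = val ** 3 + z  # -> value = 518

Answer: 518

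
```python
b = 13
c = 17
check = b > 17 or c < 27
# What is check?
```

Trace (tracking check):
b = 13  # -> b = 13
c = 17  # -> c = 17
check = b > 17 or c < 27  # -> check = True

Answer: True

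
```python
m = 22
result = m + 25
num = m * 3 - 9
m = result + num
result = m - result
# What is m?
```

Trace (tracking m):
m = 22  # -> m = 22
result = m + 25  # -> result = 47
num = m * 3 - 9  # -> num = 57
m = result + num  # -> m = 104
result = m - result  # -> result = 57

Answer: 104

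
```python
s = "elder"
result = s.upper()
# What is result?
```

Trace (tracking result):
s = 'elder'  # -> s = 'elder'
result = s.upper()  # -> result = 'ELDER'

Answer: 'ELDER'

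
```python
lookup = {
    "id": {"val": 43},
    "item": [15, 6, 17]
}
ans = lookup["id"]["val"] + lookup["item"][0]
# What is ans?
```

Trace (tracking ans):
lookup = {'id': {'val': 43}, 'item': [15, 6, 17]}  # -> lookup = {'id': {'val': 43}, 'item': [15, 6, 17]}
ans = lookup['id']['val'] + lookup['item'][0]  # -> ans = 58

Answer: 58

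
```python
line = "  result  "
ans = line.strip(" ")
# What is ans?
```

Answer: 'result'

Derivation:
Trace (tracking ans):
line = '  result  '  # -> line = '  result  '
ans = line.strip(' ')  # -> ans = 'result'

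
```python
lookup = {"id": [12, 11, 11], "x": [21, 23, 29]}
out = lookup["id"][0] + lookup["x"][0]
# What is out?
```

Answer: 33

Derivation:
Trace (tracking out):
lookup = {'id': [12, 11, 11], 'x': [21, 23, 29]}  # -> lookup = {'id': [12, 11, 11], 'x': [21, 23, 29]}
out = lookup['id'][0] + lookup['x'][0]  # -> out = 33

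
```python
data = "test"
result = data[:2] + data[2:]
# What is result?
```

Answer: 'test'

Derivation:
Trace (tracking result):
data = 'test'  # -> data = 'test'
result = data[:2] + data[2:]  # -> result = 'test'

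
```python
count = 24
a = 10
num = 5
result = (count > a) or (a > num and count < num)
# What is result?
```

Answer: True

Derivation:
Trace (tracking result):
count = 24  # -> count = 24
a = 10  # -> a = 10
num = 5  # -> num = 5
result = count > a or (a > num and count < num)  # -> result = True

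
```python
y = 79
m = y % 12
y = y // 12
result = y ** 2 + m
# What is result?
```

Answer: 43

Derivation:
Trace (tracking result):
y = 79  # -> y = 79
m = y % 12  # -> m = 7
y = y // 12  # -> y = 6
result = y ** 2 + m  # -> result = 43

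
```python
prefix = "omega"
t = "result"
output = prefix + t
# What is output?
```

Trace (tracking output):
prefix = 'omega'  # -> prefix = 'omega'
t = 'result'  # -> t = 'result'
output = prefix + t  # -> output = 'omegaresult'

Answer: 'omegaresult'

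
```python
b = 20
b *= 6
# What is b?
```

Trace (tracking b):
b = 20  # -> b = 20
b *= 6  # -> b = 120

Answer: 120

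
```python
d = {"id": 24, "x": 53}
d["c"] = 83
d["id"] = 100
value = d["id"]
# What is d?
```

Answer: {'id': 100, 'x': 53, 'c': 83}

Derivation:
Trace (tracking d):
d = {'id': 24, 'x': 53}  # -> d = {'id': 24, 'x': 53}
d['c'] = 83  # -> d = {'id': 24, 'x': 53, 'c': 83}
d['id'] = 100  # -> d = {'id': 100, 'x': 53, 'c': 83}
value = d['id']  # -> value = 100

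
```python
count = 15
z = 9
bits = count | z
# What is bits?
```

Trace (tracking bits):
count = 15  # -> count = 15
z = 9  # -> z = 9
bits = count | z  # -> bits = 15

Answer: 15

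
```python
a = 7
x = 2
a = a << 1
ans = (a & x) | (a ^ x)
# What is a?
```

Trace (tracking a):
a = 7  # -> a = 7
x = 2  # -> x = 2
a = a << 1  # -> a = 14
ans = a & x | a ^ x  # -> ans = 14

Answer: 14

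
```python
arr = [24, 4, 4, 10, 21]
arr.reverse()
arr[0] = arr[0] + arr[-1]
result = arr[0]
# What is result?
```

Trace (tracking result):
arr = [24, 4, 4, 10, 21]  # -> arr = [24, 4, 4, 10, 21]
arr.reverse()  # -> arr = [21, 10, 4, 4, 24]
arr[0] = arr[0] + arr[-1]  # -> arr = [45, 10, 4, 4, 24]
result = arr[0]  # -> result = 45

Answer: 45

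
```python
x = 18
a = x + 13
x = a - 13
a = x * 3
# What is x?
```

Trace (tracking x):
x = 18  # -> x = 18
a = x + 13  # -> a = 31
x = a - 13  # -> x = 18
a = x * 3  # -> a = 54

Answer: 18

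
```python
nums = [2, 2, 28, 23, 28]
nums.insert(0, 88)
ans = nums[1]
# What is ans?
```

Trace (tracking ans):
nums = [2, 2, 28, 23, 28]  # -> nums = [2, 2, 28, 23, 28]
nums.insert(0, 88)  # -> nums = [88, 2, 2, 28, 23, 28]
ans = nums[1]  # -> ans = 2

Answer: 2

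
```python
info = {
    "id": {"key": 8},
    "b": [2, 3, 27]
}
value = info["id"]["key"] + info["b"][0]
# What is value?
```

Trace (tracking value):
info = {'id': {'key': 8}, 'b': [2, 3, 27]}  # -> info = {'id': {'key': 8}, 'b': [2, 3, 27]}
value = info['id']['key'] + info['b'][0]  # -> value = 10

Answer: 10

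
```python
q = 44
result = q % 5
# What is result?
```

Trace (tracking result):
q = 44  # -> q = 44
result = q % 5  # -> result = 4

Answer: 4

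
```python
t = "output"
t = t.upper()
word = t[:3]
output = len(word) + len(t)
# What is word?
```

Trace (tracking word):
t = 'output'  # -> t = 'output'
t = t.upper()  # -> t = 'OUTPUT'
word = t[:3]  # -> word = 'OUT'
output = len(word) + len(t)  # -> output = 9

Answer: 'OUT'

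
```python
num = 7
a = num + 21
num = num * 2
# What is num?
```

Answer: 14

Derivation:
Trace (tracking num):
num = 7  # -> num = 7
a = num + 21  # -> a = 28
num = num * 2  # -> num = 14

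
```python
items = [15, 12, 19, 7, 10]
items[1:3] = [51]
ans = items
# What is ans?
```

Trace (tracking ans):
items = [15, 12, 19, 7, 10]  # -> items = [15, 12, 19, 7, 10]
items[1:3] = [51]  # -> items = [15, 51, 7, 10]
ans = items  # -> ans = [15, 51, 7, 10]

Answer: [15, 51, 7, 10]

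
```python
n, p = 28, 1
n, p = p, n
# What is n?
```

Trace (tracking n):
n, p = (28, 1)  # -> n = 28, p = 1
n, p = (p, n)  # -> n = 1, p = 28

Answer: 1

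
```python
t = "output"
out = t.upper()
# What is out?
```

Answer: 'OUTPUT'

Derivation:
Trace (tracking out):
t = 'output'  # -> t = 'output'
out = t.upper()  # -> out = 'OUTPUT'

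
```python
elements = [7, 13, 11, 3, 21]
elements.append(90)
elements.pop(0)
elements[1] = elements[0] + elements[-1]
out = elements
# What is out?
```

Trace (tracking out):
elements = [7, 13, 11, 3, 21]  # -> elements = [7, 13, 11, 3, 21]
elements.append(90)  # -> elements = [7, 13, 11, 3, 21, 90]
elements.pop(0)  # -> elements = [13, 11, 3, 21, 90]
elements[1] = elements[0] + elements[-1]  # -> elements = [13, 103, 3, 21, 90]
out = elements  # -> out = [13, 103, 3, 21, 90]

Answer: [13, 103, 3, 21, 90]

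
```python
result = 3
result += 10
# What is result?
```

Trace (tracking result):
result = 3  # -> result = 3
result += 10  # -> result = 13

Answer: 13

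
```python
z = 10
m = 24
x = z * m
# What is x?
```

Answer: 240

Derivation:
Trace (tracking x):
z = 10  # -> z = 10
m = 24  # -> m = 24
x = z * m  # -> x = 240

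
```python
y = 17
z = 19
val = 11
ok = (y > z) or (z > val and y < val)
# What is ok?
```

Trace (tracking ok):
y = 17  # -> y = 17
z = 19  # -> z = 19
val = 11  # -> val = 11
ok = y > z or (z > val and y < val)  # -> ok = False

Answer: False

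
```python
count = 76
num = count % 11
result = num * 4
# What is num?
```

Trace (tracking num):
count = 76  # -> count = 76
num = count % 11  # -> num = 10
result = num * 4  # -> result = 40

Answer: 10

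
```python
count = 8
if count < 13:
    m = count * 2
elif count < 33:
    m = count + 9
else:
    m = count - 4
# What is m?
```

Answer: 16

Derivation:
Trace (tracking m):
count = 8  # -> count = 8
if count < 13:  # condition is True
    m = count * 2  # -> m = 16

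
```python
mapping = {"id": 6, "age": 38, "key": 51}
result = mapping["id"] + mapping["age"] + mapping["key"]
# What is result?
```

Answer: 95

Derivation:
Trace (tracking result):
mapping = {'id': 6, 'age': 38, 'key': 51}  # -> mapping = {'id': 6, 'age': 38, 'key': 51}
result = mapping['id'] + mapping['age'] + mapping['key']  # -> result = 95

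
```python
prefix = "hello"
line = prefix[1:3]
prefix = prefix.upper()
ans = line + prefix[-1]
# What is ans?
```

Trace (tracking ans):
prefix = 'hello'  # -> prefix = 'hello'
line = prefix[1:3]  # -> line = 'el'
prefix = prefix.upper()  # -> prefix = 'HELLO'
ans = line + prefix[-1]  # -> ans = 'elO'

Answer: 'elO'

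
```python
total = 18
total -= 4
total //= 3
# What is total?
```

Trace (tracking total):
total = 18  # -> total = 18
total -= 4  # -> total = 14
total //= 3  # -> total = 4

Answer: 4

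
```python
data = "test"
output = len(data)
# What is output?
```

Trace (tracking output):
data = 'test'  # -> data = 'test'
output = len(data)  # -> output = 4

Answer: 4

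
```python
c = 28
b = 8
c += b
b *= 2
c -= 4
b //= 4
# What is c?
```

Answer: 32

Derivation:
Trace (tracking c):
c = 28  # -> c = 28
b = 8  # -> b = 8
c += b  # -> c = 36
b *= 2  # -> b = 16
c -= 4  # -> c = 32
b //= 4  # -> b = 4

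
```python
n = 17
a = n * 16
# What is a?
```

Trace (tracking a):
n = 17  # -> n = 17
a = n * 16  # -> a = 272

Answer: 272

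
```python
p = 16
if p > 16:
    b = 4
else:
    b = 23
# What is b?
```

Trace (tracking b):
p = 16  # -> p = 16
if p > 16:  # condition is False
else:
    b = 23  # -> b = 23

Answer: 23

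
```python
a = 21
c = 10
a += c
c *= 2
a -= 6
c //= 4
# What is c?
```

Trace (tracking c):
a = 21  # -> a = 21
c = 10  # -> c = 10
a += c  # -> a = 31
c *= 2  # -> c = 20
a -= 6  # -> a = 25
c //= 4  # -> c = 5

Answer: 5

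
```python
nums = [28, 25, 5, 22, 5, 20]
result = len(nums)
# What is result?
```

Trace (tracking result):
nums = [28, 25, 5, 22, 5, 20]  # -> nums = [28, 25, 5, 22, 5, 20]
result = len(nums)  # -> result = 6

Answer: 6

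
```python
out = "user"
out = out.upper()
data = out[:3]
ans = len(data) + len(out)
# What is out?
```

Trace (tracking out):
out = 'user'  # -> out = 'user'
out = out.upper()  # -> out = 'USER'
data = out[:3]  # -> data = 'USE'
ans = len(data) + len(out)  # -> ans = 7

Answer: 'USER'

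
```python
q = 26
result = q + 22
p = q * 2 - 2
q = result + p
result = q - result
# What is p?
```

Trace (tracking p):
q = 26  # -> q = 26
result = q + 22  # -> result = 48
p = q * 2 - 2  # -> p = 50
q = result + p  # -> q = 98
result = q - result  # -> result = 50

Answer: 50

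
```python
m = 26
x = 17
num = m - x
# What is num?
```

Trace (tracking num):
m = 26  # -> m = 26
x = 17  # -> x = 17
num = m - x  # -> num = 9

Answer: 9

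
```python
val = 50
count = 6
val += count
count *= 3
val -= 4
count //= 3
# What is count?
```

Trace (tracking count):
val = 50  # -> val = 50
count = 6  # -> count = 6
val += count  # -> val = 56
count *= 3  # -> count = 18
val -= 4  # -> val = 52
count //= 3  # -> count = 6

Answer: 6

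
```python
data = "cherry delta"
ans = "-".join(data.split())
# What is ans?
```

Trace (tracking ans):
data = 'cherry delta'  # -> data = 'cherry delta'
ans = '-'.join(data.split())  # -> ans = 'cherry-delta'

Answer: 'cherry-delta'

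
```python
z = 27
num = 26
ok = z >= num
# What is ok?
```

Trace (tracking ok):
z = 27  # -> z = 27
num = 26  # -> num = 26
ok = z >= num  # -> ok = True

Answer: True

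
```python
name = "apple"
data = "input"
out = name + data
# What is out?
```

Answer: 'appleinput'

Derivation:
Trace (tracking out):
name = 'apple'  # -> name = 'apple'
data = 'input'  # -> data = 'input'
out = name + data  # -> out = 'appleinput'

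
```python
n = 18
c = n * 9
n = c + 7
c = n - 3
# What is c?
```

Answer: 166

Derivation:
Trace (tracking c):
n = 18  # -> n = 18
c = n * 9  # -> c = 162
n = c + 7  # -> n = 169
c = n - 3  # -> c = 166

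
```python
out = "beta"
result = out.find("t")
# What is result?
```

Answer: 2

Derivation:
Trace (tracking result):
out = 'beta'  # -> out = 'beta'
result = out.find('t')  # -> result = 2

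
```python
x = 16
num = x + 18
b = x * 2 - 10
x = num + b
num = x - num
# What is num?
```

Trace (tracking num):
x = 16  # -> x = 16
num = x + 18  # -> num = 34
b = x * 2 - 10  # -> b = 22
x = num + b  # -> x = 56
num = x - num  # -> num = 22

Answer: 22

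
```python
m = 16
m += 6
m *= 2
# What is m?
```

Trace (tracking m):
m = 16  # -> m = 16
m += 6  # -> m = 22
m *= 2  # -> m = 44

Answer: 44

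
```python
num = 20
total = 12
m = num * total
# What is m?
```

Answer: 240

Derivation:
Trace (tracking m):
num = 20  # -> num = 20
total = 12  # -> total = 12
m = num * total  # -> m = 240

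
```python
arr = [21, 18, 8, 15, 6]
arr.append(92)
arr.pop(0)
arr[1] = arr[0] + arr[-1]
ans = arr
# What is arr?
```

Trace (tracking arr):
arr = [21, 18, 8, 15, 6]  # -> arr = [21, 18, 8, 15, 6]
arr.append(92)  # -> arr = [21, 18, 8, 15, 6, 92]
arr.pop(0)  # -> arr = [18, 8, 15, 6, 92]
arr[1] = arr[0] + arr[-1]  # -> arr = [18, 110, 15, 6, 92]
ans = arr  # -> ans = [18, 110, 15, 6, 92]

Answer: [18, 110, 15, 6, 92]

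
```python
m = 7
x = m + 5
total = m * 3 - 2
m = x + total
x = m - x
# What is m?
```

Answer: 31

Derivation:
Trace (tracking m):
m = 7  # -> m = 7
x = m + 5  # -> x = 12
total = m * 3 - 2  # -> total = 19
m = x + total  # -> m = 31
x = m - x  # -> x = 19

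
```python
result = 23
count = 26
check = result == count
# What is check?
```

Trace (tracking check):
result = 23  # -> result = 23
count = 26  # -> count = 26
check = result == count  # -> check = False

Answer: False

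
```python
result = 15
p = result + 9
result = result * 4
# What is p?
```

Answer: 24

Derivation:
Trace (tracking p):
result = 15  # -> result = 15
p = result + 9  # -> p = 24
result = result * 4  # -> result = 60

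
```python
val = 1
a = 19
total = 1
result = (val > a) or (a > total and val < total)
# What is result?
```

Trace (tracking result):
val = 1  # -> val = 1
a = 19  # -> a = 19
total = 1  # -> total = 1
result = val > a or (a > total and val < total)  # -> result = False

Answer: False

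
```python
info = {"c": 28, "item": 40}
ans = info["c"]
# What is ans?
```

Trace (tracking ans):
info = {'c': 28, 'item': 40}  # -> info = {'c': 28, 'item': 40}
ans = info['c']  # -> ans = 28

Answer: 28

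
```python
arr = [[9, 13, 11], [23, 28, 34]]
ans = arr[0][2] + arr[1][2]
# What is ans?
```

Answer: 45

Derivation:
Trace (tracking ans):
arr = [[9, 13, 11], [23, 28, 34]]  # -> arr = [[9, 13, 11], [23, 28, 34]]
ans = arr[0][2] + arr[1][2]  # -> ans = 45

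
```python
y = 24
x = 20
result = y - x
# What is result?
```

Trace (tracking result):
y = 24  # -> y = 24
x = 20  # -> x = 20
result = y - x  # -> result = 4

Answer: 4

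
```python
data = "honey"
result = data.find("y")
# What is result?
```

Answer: 4

Derivation:
Trace (tracking result):
data = 'honey'  # -> data = 'honey'
result = data.find('y')  # -> result = 4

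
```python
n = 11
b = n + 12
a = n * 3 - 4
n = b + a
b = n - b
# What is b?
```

Trace (tracking b):
n = 11  # -> n = 11
b = n + 12  # -> b = 23
a = n * 3 - 4  # -> a = 29
n = b + a  # -> n = 52
b = n - b  # -> b = 29

Answer: 29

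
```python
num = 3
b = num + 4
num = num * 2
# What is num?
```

Answer: 6

Derivation:
Trace (tracking num):
num = 3  # -> num = 3
b = num + 4  # -> b = 7
num = num * 2  # -> num = 6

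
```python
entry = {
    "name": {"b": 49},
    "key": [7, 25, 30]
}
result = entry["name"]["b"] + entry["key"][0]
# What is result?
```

Answer: 56

Derivation:
Trace (tracking result):
entry = {'name': {'b': 49}, 'key': [7, 25, 30]}  # -> entry = {'name': {'b': 49}, 'key': [7, 25, 30]}
result = entry['name']['b'] + entry['key'][0]  # -> result = 56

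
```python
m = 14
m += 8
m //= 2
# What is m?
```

Trace (tracking m):
m = 14  # -> m = 14
m += 8  # -> m = 22
m //= 2  # -> m = 11

Answer: 11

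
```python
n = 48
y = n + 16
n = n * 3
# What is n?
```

Trace (tracking n):
n = 48  # -> n = 48
y = n + 16  # -> y = 64
n = n * 3  # -> n = 144

Answer: 144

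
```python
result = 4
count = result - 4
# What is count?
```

Trace (tracking count):
result = 4  # -> result = 4
count = result - 4  # -> count = 0

Answer: 0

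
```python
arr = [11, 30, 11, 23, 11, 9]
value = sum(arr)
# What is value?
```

Trace (tracking value):
arr = [11, 30, 11, 23, 11, 9]  # -> arr = [11, 30, 11, 23, 11, 9]
value = sum(arr)  # -> value = 95

Answer: 95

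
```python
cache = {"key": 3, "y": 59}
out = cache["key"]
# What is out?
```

Trace (tracking out):
cache = {'key': 3, 'y': 59}  # -> cache = {'key': 3, 'y': 59}
out = cache['key']  # -> out = 3

Answer: 3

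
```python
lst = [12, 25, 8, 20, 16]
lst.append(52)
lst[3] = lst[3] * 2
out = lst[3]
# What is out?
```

Trace (tracking out):
lst = [12, 25, 8, 20, 16]  # -> lst = [12, 25, 8, 20, 16]
lst.append(52)  # -> lst = [12, 25, 8, 20, 16, 52]
lst[3] = lst[3] * 2  # -> lst = [12, 25, 8, 40, 16, 52]
out = lst[3]  # -> out = 40

Answer: 40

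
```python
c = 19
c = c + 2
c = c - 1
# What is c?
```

Answer: 20

Derivation:
Trace (tracking c):
c = 19  # -> c = 19
c = c + 2  # -> c = 21
c = c - 1  # -> c = 20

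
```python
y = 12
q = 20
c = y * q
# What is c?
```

Answer: 240

Derivation:
Trace (tracking c):
y = 12  # -> y = 12
q = 20  # -> q = 20
c = y * q  # -> c = 240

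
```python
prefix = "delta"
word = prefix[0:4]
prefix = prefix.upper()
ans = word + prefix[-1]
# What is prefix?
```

Trace (tracking prefix):
prefix = 'delta'  # -> prefix = 'delta'
word = prefix[0:4]  # -> word = 'delt'
prefix = prefix.upper()  # -> prefix = 'DELTA'
ans = word + prefix[-1]  # -> ans = 'deltA'

Answer: 'DELTA'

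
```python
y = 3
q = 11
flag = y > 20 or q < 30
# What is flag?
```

Answer: True

Derivation:
Trace (tracking flag):
y = 3  # -> y = 3
q = 11  # -> q = 11
flag = y > 20 or q < 30  # -> flag = True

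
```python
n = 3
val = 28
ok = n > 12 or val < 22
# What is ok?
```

Answer: False

Derivation:
Trace (tracking ok):
n = 3  # -> n = 3
val = 28  # -> val = 28
ok = n > 12 or val < 22  # -> ok = False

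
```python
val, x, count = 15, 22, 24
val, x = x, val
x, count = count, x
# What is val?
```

Answer: 22

Derivation:
Trace (tracking val):
val, x, count = (15, 22, 24)  # -> val = 15, x = 22, count = 24
val, x = (x, val)  # -> val = 22, x = 15
x, count = (count, x)  # -> x = 24, count = 15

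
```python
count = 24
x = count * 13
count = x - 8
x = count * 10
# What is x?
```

Answer: 3040

Derivation:
Trace (tracking x):
count = 24  # -> count = 24
x = count * 13  # -> x = 312
count = x - 8  # -> count = 304
x = count * 10  # -> x = 3040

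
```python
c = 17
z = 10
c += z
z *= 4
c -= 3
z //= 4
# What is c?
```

Trace (tracking c):
c = 17  # -> c = 17
z = 10  # -> z = 10
c += z  # -> c = 27
z *= 4  # -> z = 40
c -= 3  # -> c = 24
z //= 4  # -> z = 10

Answer: 24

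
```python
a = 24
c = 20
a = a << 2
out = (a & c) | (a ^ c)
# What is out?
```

Trace (tracking out):
a = 24  # -> a = 24
c = 20  # -> c = 20
a = a << 2  # -> a = 96
out = a & c | a ^ c  # -> out = 116

Answer: 116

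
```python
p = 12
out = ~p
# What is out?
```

Answer: -13

Derivation:
Trace (tracking out):
p = 12  # -> p = 12
out = ~p  # -> out = -13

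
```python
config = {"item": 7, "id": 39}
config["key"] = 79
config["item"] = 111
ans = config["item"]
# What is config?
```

Trace (tracking config):
config = {'item': 7, 'id': 39}  # -> config = {'item': 7, 'id': 39}
config['key'] = 79  # -> config = {'item': 7, 'id': 39, 'key': 79}
config['item'] = 111  # -> config = {'item': 111, 'id': 39, 'key': 79}
ans = config['item']  # -> ans = 111

Answer: {'item': 111, 'id': 39, 'key': 79}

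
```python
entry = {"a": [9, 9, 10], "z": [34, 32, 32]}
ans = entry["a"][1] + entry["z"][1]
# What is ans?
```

Trace (tracking ans):
entry = {'a': [9, 9, 10], 'z': [34, 32, 32]}  # -> entry = {'a': [9, 9, 10], 'z': [34, 32, 32]}
ans = entry['a'][1] + entry['z'][1]  # -> ans = 41

Answer: 41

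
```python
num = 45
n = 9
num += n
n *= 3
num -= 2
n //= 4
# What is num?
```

Answer: 52

Derivation:
Trace (tracking num):
num = 45  # -> num = 45
n = 9  # -> n = 9
num += n  # -> num = 54
n *= 3  # -> n = 27
num -= 2  # -> num = 52
n //= 4  # -> n = 6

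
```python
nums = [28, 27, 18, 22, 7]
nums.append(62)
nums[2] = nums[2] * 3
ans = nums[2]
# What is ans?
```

Trace (tracking ans):
nums = [28, 27, 18, 22, 7]  # -> nums = [28, 27, 18, 22, 7]
nums.append(62)  # -> nums = [28, 27, 18, 22, 7, 62]
nums[2] = nums[2] * 3  # -> nums = [28, 27, 54, 22, 7, 62]
ans = nums[2]  # -> ans = 54

Answer: 54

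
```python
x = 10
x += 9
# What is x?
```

Answer: 19

Derivation:
Trace (tracking x):
x = 10  # -> x = 10
x += 9  # -> x = 19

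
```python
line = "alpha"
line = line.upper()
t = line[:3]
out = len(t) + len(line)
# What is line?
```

Answer: 'ALPHA'

Derivation:
Trace (tracking line):
line = 'alpha'  # -> line = 'alpha'
line = line.upper()  # -> line = 'ALPHA'
t = line[:3]  # -> t = 'ALP'
out = len(t) + len(line)  # -> out = 8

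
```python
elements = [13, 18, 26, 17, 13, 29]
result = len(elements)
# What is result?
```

Answer: 6

Derivation:
Trace (tracking result):
elements = [13, 18, 26, 17, 13, 29]  # -> elements = [13, 18, 26, 17, 13, 29]
result = len(elements)  # -> result = 6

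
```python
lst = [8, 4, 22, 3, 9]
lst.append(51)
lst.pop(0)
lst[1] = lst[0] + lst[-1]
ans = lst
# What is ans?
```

Answer: [4, 55, 3, 9, 51]

Derivation:
Trace (tracking ans):
lst = [8, 4, 22, 3, 9]  # -> lst = [8, 4, 22, 3, 9]
lst.append(51)  # -> lst = [8, 4, 22, 3, 9, 51]
lst.pop(0)  # -> lst = [4, 22, 3, 9, 51]
lst[1] = lst[0] + lst[-1]  # -> lst = [4, 55, 3, 9, 51]
ans = lst  # -> ans = [4, 55, 3, 9, 51]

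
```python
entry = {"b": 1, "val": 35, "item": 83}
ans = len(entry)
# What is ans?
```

Trace (tracking ans):
entry = {'b': 1, 'val': 35, 'item': 83}  # -> entry = {'b': 1, 'val': 35, 'item': 83}
ans = len(entry)  # -> ans = 3

Answer: 3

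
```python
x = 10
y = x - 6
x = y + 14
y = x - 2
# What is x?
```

Answer: 18

Derivation:
Trace (tracking x):
x = 10  # -> x = 10
y = x - 6  # -> y = 4
x = y + 14  # -> x = 18
y = x - 2  # -> y = 16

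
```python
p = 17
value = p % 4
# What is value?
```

Answer: 1

Derivation:
Trace (tracking value):
p = 17  # -> p = 17
value = p % 4  # -> value = 1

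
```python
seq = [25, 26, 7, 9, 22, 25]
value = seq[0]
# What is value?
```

Answer: 25

Derivation:
Trace (tracking value):
seq = [25, 26, 7, 9, 22, 25]  # -> seq = [25, 26, 7, 9, 22, 25]
value = seq[0]  # -> value = 25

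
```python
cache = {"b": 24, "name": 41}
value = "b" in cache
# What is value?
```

Trace (tracking value):
cache = {'b': 24, 'name': 41}  # -> cache = {'b': 24, 'name': 41}
value = 'b' in cache  # -> value = True

Answer: True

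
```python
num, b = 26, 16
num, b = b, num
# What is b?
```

Answer: 26

Derivation:
Trace (tracking b):
num, b = (26, 16)  # -> num = 26, b = 16
num, b = (b, num)  # -> num = 16, b = 26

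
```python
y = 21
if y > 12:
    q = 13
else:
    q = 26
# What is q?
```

Answer: 13

Derivation:
Trace (tracking q):
y = 21  # -> y = 21
if y > 12:  # condition is True
    q = 13  # -> q = 13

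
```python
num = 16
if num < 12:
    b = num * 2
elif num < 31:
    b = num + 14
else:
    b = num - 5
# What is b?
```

Answer: 30

Derivation:
Trace (tracking b):
num = 16  # -> num = 16
if num < 12:  # condition is False
elif num < 31:  # condition is True
    b = num + 14  # -> b = 30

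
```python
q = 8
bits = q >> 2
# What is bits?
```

Trace (tracking bits):
q = 8  # -> q = 8
bits = q >> 2  # -> bits = 2

Answer: 2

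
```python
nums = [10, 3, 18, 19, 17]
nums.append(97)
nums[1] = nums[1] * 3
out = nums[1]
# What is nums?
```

Trace (tracking nums):
nums = [10, 3, 18, 19, 17]  # -> nums = [10, 3, 18, 19, 17]
nums.append(97)  # -> nums = [10, 3, 18, 19, 17, 97]
nums[1] = nums[1] * 3  # -> nums = [10, 9, 18, 19, 17, 97]
out = nums[1]  # -> out = 9

Answer: [10, 9, 18, 19, 17, 97]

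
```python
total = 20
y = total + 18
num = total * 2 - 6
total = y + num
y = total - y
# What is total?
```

Answer: 72

Derivation:
Trace (tracking total):
total = 20  # -> total = 20
y = total + 18  # -> y = 38
num = total * 2 - 6  # -> num = 34
total = y + num  # -> total = 72
y = total - y  # -> y = 34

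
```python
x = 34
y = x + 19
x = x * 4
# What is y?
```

Trace (tracking y):
x = 34  # -> x = 34
y = x + 19  # -> y = 53
x = x * 4  # -> x = 136

Answer: 53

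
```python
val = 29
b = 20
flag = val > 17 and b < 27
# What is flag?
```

Answer: True

Derivation:
Trace (tracking flag):
val = 29  # -> val = 29
b = 20  # -> b = 20
flag = val > 17 and b < 27  # -> flag = True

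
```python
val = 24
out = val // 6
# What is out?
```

Answer: 4

Derivation:
Trace (tracking out):
val = 24  # -> val = 24
out = val // 6  # -> out = 4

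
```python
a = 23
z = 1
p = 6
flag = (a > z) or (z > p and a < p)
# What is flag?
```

Trace (tracking flag):
a = 23  # -> a = 23
z = 1  # -> z = 1
p = 6  # -> p = 6
flag = a > z or (z > p and a < p)  # -> flag = True

Answer: True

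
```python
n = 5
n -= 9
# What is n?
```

Trace (tracking n):
n = 5  # -> n = 5
n -= 9  # -> n = -4

Answer: -4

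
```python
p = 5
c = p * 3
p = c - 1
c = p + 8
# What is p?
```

Answer: 14

Derivation:
Trace (tracking p):
p = 5  # -> p = 5
c = p * 3  # -> c = 15
p = c - 1  # -> p = 14
c = p + 8  # -> c = 22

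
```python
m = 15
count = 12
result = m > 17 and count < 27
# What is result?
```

Trace (tracking result):
m = 15  # -> m = 15
count = 12  # -> count = 12
result = m > 17 and count < 27  # -> result = False

Answer: False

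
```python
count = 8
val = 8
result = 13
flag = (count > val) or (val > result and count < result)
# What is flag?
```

Trace (tracking flag):
count = 8  # -> count = 8
val = 8  # -> val = 8
result = 13  # -> result = 13
flag = count > val or (val > result and count < result)  # -> flag = False

Answer: False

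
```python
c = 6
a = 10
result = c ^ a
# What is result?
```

Answer: 12

Derivation:
Trace (tracking result):
c = 6  # -> c = 6
a = 10  # -> a = 10
result = c ^ a  # -> result = 12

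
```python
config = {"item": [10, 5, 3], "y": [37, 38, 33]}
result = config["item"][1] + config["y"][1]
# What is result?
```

Trace (tracking result):
config = {'item': [10, 5, 3], 'y': [37, 38, 33]}  # -> config = {'item': [10, 5, 3], 'y': [37, 38, 33]}
result = config['item'][1] + config['y'][1]  # -> result = 43

Answer: 43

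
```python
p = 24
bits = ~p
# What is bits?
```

Trace (tracking bits):
p = 24  # -> p = 24
bits = ~p  # -> bits = -25

Answer: -25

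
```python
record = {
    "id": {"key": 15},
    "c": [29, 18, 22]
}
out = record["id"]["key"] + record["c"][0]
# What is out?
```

Answer: 44

Derivation:
Trace (tracking out):
record = {'id': {'key': 15}, 'c': [29, 18, 22]}  # -> record = {'id': {'key': 15}, 'c': [29, 18, 22]}
out = record['id']['key'] + record['c'][0]  # -> out = 44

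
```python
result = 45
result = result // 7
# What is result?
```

Answer: 6

Derivation:
Trace (tracking result):
result = 45  # -> result = 45
result = result // 7  # -> result = 6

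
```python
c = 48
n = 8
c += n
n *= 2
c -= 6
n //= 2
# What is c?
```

Trace (tracking c):
c = 48  # -> c = 48
n = 8  # -> n = 8
c += n  # -> c = 56
n *= 2  # -> n = 16
c -= 6  # -> c = 50
n //= 2  # -> n = 8

Answer: 50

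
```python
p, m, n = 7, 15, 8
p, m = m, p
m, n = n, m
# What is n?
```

Trace (tracking n):
p, m, n = (7, 15, 8)  # -> p = 7, m = 15, n = 8
p, m = (m, p)  # -> p = 15, m = 7
m, n = (n, m)  # -> m = 8, n = 7

Answer: 7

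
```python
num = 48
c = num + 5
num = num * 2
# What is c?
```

Trace (tracking c):
num = 48  # -> num = 48
c = num + 5  # -> c = 53
num = num * 2  # -> num = 96

Answer: 53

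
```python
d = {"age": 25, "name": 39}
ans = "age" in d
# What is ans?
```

Answer: True

Derivation:
Trace (tracking ans):
d = {'age': 25, 'name': 39}  # -> d = {'age': 25, 'name': 39}
ans = 'age' in d  # -> ans = True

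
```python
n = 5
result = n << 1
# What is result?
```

Trace (tracking result):
n = 5  # -> n = 5
result = n << 1  # -> result = 10

Answer: 10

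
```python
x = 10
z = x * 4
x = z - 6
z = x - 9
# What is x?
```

Trace (tracking x):
x = 10  # -> x = 10
z = x * 4  # -> z = 40
x = z - 6  # -> x = 34
z = x - 9  # -> z = 25

Answer: 34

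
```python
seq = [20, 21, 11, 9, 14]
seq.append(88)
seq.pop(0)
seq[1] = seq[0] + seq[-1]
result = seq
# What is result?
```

Trace (tracking result):
seq = [20, 21, 11, 9, 14]  # -> seq = [20, 21, 11, 9, 14]
seq.append(88)  # -> seq = [20, 21, 11, 9, 14, 88]
seq.pop(0)  # -> seq = [21, 11, 9, 14, 88]
seq[1] = seq[0] + seq[-1]  # -> seq = [21, 109, 9, 14, 88]
result = seq  # -> result = [21, 109, 9, 14, 88]

Answer: [21, 109, 9, 14, 88]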